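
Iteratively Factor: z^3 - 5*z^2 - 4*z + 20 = (z + 2)*(z^2 - 7*z + 10) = (z - 2)*(z + 2)*(z - 5)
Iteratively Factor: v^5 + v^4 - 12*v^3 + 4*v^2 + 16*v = (v + 4)*(v^4 - 3*v^3 + 4*v) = (v - 2)*(v + 4)*(v^3 - v^2 - 2*v) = (v - 2)*(v + 1)*(v + 4)*(v^2 - 2*v) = (v - 2)^2*(v + 1)*(v + 4)*(v)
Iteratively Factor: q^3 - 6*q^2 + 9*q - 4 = (q - 4)*(q^2 - 2*q + 1) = (q - 4)*(q - 1)*(q - 1)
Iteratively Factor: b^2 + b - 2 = (b - 1)*(b + 2)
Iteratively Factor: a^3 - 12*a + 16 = (a + 4)*(a^2 - 4*a + 4) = (a - 2)*(a + 4)*(a - 2)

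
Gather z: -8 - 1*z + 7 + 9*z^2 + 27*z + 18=9*z^2 + 26*z + 17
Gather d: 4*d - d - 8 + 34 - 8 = 3*d + 18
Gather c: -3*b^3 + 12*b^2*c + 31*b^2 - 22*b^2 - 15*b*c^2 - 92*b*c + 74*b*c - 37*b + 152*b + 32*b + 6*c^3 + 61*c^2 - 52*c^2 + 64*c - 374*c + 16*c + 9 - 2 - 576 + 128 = -3*b^3 + 9*b^2 + 147*b + 6*c^3 + c^2*(9 - 15*b) + c*(12*b^2 - 18*b - 294) - 441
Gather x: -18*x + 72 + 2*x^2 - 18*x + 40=2*x^2 - 36*x + 112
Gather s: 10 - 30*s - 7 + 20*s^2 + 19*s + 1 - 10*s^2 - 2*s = 10*s^2 - 13*s + 4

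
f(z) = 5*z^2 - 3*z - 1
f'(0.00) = -3.00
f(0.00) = -1.00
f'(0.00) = -3.00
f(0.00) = -1.00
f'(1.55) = 12.50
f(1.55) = 6.36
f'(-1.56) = -18.60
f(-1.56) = 15.85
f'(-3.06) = -33.60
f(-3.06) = 55.00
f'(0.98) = 6.80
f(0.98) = 0.86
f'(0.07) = -2.30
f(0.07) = -1.19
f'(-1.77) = -20.70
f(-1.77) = 19.97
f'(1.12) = 8.20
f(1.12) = 1.91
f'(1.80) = 15.00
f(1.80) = 9.80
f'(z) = 10*z - 3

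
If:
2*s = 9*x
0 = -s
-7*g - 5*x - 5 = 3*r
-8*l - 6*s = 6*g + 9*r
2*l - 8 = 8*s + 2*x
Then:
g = 17/15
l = 4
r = -194/45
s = 0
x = 0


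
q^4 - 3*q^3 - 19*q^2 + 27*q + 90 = (q - 5)*(q - 3)*(q + 2)*(q + 3)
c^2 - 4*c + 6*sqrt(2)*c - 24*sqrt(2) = (c - 4)*(c + 6*sqrt(2))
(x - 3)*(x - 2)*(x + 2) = x^3 - 3*x^2 - 4*x + 12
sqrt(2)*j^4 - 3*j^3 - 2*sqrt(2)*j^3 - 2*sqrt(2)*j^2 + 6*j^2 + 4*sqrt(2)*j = j*(j - 2)*(j - 2*sqrt(2))*(sqrt(2)*j + 1)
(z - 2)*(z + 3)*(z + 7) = z^3 + 8*z^2 + z - 42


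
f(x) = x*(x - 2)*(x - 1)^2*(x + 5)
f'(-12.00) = 89726.00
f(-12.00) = -198744.00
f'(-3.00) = -256.00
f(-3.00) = 480.00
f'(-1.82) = -212.03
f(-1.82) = 175.82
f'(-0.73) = -67.70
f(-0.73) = 25.47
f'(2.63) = 111.70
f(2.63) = 33.59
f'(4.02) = 1013.35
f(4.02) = 668.03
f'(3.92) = 900.41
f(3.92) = 572.42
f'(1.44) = -3.63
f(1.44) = -1.01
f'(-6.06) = 3911.61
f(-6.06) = -2580.61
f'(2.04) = 17.12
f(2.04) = 0.62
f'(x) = x*(x - 2)*(x - 1)^2 + x*(x - 2)*(x + 5)*(2*x - 2) + x*(x - 1)^2*(x + 5) + (x - 2)*(x - 1)^2*(x + 5) = 5*x^4 + 4*x^3 - 45*x^2 + 46*x - 10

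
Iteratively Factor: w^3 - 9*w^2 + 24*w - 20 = (w - 5)*(w^2 - 4*w + 4) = (w - 5)*(w - 2)*(w - 2)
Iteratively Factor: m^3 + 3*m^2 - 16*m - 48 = (m + 3)*(m^2 - 16) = (m - 4)*(m + 3)*(m + 4)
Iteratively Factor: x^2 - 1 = (x - 1)*(x + 1)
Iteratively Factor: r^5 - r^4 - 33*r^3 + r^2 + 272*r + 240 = (r + 4)*(r^4 - 5*r^3 - 13*r^2 + 53*r + 60) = (r - 5)*(r + 4)*(r^3 - 13*r - 12) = (r - 5)*(r - 4)*(r + 4)*(r^2 + 4*r + 3) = (r - 5)*(r - 4)*(r + 1)*(r + 4)*(r + 3)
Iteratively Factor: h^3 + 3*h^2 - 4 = (h + 2)*(h^2 + h - 2) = (h - 1)*(h + 2)*(h + 2)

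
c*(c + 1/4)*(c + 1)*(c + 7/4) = c^4 + 3*c^3 + 39*c^2/16 + 7*c/16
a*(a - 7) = a^2 - 7*a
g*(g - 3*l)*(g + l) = g^3 - 2*g^2*l - 3*g*l^2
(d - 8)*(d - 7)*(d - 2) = d^3 - 17*d^2 + 86*d - 112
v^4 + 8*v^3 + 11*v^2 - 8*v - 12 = (v - 1)*(v + 1)*(v + 2)*(v + 6)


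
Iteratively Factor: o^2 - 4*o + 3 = (o - 1)*(o - 3)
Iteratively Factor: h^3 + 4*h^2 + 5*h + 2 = (h + 2)*(h^2 + 2*h + 1) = (h + 1)*(h + 2)*(h + 1)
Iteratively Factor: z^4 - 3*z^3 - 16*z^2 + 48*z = (z)*(z^3 - 3*z^2 - 16*z + 48) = z*(z - 3)*(z^2 - 16) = z*(z - 3)*(z + 4)*(z - 4)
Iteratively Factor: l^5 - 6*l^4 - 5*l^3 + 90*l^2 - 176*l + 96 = (l - 1)*(l^4 - 5*l^3 - 10*l^2 + 80*l - 96) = (l - 3)*(l - 1)*(l^3 - 2*l^2 - 16*l + 32) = (l - 4)*(l - 3)*(l - 1)*(l^2 + 2*l - 8) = (l - 4)*(l - 3)*(l - 2)*(l - 1)*(l + 4)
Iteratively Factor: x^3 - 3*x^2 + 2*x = (x - 2)*(x^2 - x) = x*(x - 2)*(x - 1)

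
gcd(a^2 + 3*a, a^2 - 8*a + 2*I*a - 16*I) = 1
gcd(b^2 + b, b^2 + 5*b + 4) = b + 1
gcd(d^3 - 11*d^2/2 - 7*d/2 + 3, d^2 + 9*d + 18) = 1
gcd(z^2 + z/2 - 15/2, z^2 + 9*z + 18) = z + 3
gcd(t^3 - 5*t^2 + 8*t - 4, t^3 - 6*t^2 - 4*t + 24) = t - 2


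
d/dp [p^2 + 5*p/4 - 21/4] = 2*p + 5/4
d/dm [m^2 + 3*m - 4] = 2*m + 3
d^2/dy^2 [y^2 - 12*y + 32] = 2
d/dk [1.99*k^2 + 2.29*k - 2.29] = 3.98*k + 2.29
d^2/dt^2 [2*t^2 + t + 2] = 4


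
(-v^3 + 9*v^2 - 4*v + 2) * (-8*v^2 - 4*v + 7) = 8*v^5 - 68*v^4 - 11*v^3 + 63*v^2 - 36*v + 14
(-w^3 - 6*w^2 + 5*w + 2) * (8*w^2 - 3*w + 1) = -8*w^5 - 45*w^4 + 57*w^3 - 5*w^2 - w + 2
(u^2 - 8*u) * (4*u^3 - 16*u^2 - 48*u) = 4*u^5 - 48*u^4 + 80*u^3 + 384*u^2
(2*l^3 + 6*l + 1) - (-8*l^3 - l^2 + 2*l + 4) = 10*l^3 + l^2 + 4*l - 3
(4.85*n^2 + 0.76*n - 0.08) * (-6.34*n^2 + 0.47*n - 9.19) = -30.749*n^4 - 2.5389*n^3 - 43.7071*n^2 - 7.022*n + 0.7352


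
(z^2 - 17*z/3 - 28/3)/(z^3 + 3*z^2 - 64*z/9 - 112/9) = 3*(z - 7)/(3*z^2 + 5*z - 28)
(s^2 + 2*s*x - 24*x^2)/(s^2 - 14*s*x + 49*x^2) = (s^2 + 2*s*x - 24*x^2)/(s^2 - 14*s*x + 49*x^2)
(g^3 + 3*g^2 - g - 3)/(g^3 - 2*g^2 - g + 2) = (g + 3)/(g - 2)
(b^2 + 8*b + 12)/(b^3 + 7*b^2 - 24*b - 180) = (b + 2)/(b^2 + b - 30)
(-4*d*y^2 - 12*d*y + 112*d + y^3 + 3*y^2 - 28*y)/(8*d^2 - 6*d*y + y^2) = (y^2 + 3*y - 28)/(-2*d + y)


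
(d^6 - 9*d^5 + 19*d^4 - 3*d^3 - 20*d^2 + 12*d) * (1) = d^6 - 9*d^5 + 19*d^4 - 3*d^3 - 20*d^2 + 12*d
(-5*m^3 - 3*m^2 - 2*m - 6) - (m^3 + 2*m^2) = -6*m^3 - 5*m^2 - 2*m - 6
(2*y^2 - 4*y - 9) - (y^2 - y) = y^2 - 3*y - 9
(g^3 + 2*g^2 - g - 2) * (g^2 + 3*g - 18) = g^5 + 5*g^4 - 13*g^3 - 41*g^2 + 12*g + 36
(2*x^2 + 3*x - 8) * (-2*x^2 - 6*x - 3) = -4*x^4 - 18*x^3 - 8*x^2 + 39*x + 24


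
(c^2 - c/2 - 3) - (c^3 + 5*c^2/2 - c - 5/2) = -c^3 - 3*c^2/2 + c/2 - 1/2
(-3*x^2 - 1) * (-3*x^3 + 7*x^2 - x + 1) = 9*x^5 - 21*x^4 + 6*x^3 - 10*x^2 + x - 1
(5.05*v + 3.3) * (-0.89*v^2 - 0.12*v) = -4.4945*v^3 - 3.543*v^2 - 0.396*v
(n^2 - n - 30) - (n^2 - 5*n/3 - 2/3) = 2*n/3 - 88/3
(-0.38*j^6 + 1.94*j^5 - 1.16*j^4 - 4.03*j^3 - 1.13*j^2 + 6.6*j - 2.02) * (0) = 0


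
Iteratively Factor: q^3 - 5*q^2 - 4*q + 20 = (q + 2)*(q^2 - 7*q + 10) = (q - 2)*(q + 2)*(q - 5)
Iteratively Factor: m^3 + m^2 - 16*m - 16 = (m + 1)*(m^2 - 16) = (m - 4)*(m + 1)*(m + 4)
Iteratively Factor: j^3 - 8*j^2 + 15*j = (j - 5)*(j^2 - 3*j) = j*(j - 5)*(j - 3)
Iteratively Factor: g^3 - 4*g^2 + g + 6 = (g - 3)*(g^2 - g - 2) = (g - 3)*(g + 1)*(g - 2)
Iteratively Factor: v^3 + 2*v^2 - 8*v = (v + 4)*(v^2 - 2*v) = v*(v + 4)*(v - 2)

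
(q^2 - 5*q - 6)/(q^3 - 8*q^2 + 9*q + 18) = 1/(q - 3)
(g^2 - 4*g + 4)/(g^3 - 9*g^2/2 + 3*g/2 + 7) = 2*(g - 2)/(2*g^2 - 5*g - 7)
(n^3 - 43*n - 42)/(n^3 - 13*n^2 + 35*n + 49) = (n + 6)/(n - 7)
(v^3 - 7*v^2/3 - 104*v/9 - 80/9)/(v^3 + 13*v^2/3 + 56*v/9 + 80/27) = 3*(v - 5)/(3*v + 5)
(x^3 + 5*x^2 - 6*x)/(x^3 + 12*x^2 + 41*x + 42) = x*(x^2 + 5*x - 6)/(x^3 + 12*x^2 + 41*x + 42)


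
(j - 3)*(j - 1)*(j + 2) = j^3 - 2*j^2 - 5*j + 6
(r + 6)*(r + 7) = r^2 + 13*r + 42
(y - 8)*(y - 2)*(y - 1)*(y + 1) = y^4 - 10*y^3 + 15*y^2 + 10*y - 16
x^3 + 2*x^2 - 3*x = x*(x - 1)*(x + 3)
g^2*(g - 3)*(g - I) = g^4 - 3*g^3 - I*g^3 + 3*I*g^2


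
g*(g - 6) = g^2 - 6*g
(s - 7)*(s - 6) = s^2 - 13*s + 42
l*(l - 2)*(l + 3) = l^3 + l^2 - 6*l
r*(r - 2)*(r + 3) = r^3 + r^2 - 6*r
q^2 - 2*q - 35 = (q - 7)*(q + 5)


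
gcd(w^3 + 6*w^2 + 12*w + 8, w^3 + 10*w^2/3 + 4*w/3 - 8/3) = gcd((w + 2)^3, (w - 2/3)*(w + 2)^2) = w^2 + 4*w + 4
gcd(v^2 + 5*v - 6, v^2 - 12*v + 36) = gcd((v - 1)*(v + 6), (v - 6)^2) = 1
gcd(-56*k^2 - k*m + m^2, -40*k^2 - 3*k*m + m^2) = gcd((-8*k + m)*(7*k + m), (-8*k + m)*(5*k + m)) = 8*k - m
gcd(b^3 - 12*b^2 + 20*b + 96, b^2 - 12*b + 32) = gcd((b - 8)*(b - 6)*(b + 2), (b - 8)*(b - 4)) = b - 8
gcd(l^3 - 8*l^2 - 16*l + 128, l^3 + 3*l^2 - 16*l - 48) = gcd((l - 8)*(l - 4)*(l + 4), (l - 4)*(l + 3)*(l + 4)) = l^2 - 16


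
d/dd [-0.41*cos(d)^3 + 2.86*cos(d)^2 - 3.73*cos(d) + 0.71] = (1.23*cos(d)^2 - 5.72*cos(d) + 3.73)*sin(d)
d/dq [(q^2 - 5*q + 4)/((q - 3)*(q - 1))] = 1/(q^2 - 6*q + 9)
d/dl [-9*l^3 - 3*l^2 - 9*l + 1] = -27*l^2 - 6*l - 9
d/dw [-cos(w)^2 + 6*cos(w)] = 2*(cos(w) - 3)*sin(w)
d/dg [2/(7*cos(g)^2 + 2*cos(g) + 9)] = 4*(7*cos(g) + 1)*sin(g)/(7*cos(g)^2 + 2*cos(g) + 9)^2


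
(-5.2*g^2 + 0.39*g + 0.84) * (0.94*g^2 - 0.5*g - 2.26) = -4.888*g^4 + 2.9666*g^3 + 12.3466*g^2 - 1.3014*g - 1.8984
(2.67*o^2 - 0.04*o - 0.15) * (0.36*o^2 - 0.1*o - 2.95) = 0.9612*o^4 - 0.2814*o^3 - 7.9265*o^2 + 0.133*o + 0.4425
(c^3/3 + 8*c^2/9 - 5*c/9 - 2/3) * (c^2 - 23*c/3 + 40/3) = c^5/3 - 5*c^4/3 - 79*c^3/27 + 139*c^2/9 - 62*c/27 - 80/9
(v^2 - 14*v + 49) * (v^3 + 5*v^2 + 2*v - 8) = v^5 - 9*v^4 - 19*v^3 + 209*v^2 + 210*v - 392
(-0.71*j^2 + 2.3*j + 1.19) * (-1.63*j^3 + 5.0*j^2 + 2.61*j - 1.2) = 1.1573*j^5 - 7.299*j^4 + 7.7072*j^3 + 12.805*j^2 + 0.3459*j - 1.428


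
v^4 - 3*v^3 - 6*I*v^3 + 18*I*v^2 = v^2*(v - 3)*(v - 6*I)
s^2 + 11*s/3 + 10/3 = (s + 5/3)*(s + 2)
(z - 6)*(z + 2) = z^2 - 4*z - 12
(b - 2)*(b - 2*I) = b^2 - 2*b - 2*I*b + 4*I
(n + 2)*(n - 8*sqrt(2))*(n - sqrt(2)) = n^3 - 9*sqrt(2)*n^2 + 2*n^2 - 18*sqrt(2)*n + 16*n + 32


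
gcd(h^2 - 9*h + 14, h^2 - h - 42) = h - 7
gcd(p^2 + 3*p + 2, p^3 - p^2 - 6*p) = p + 2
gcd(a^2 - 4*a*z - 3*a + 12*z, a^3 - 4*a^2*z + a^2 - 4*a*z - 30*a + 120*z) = -a + 4*z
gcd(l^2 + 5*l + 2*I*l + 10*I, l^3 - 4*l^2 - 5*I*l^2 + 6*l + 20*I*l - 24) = 1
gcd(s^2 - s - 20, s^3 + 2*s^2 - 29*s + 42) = 1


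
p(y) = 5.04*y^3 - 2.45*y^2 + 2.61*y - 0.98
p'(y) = 15.12*y^2 - 4.9*y + 2.61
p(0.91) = 3.16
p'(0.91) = 10.67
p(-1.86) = -46.74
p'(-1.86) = 64.03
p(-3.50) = -256.22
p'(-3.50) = 204.98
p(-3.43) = -242.14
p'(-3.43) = 197.30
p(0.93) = 3.38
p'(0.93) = 11.13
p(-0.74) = -6.30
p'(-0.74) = 14.52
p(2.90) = 108.91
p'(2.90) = 115.56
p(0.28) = -0.33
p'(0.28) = 2.42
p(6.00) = 1015.12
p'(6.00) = 517.53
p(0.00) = -0.98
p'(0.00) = 2.61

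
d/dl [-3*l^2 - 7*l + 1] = -6*l - 7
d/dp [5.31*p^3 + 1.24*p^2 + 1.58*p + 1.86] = 15.93*p^2 + 2.48*p + 1.58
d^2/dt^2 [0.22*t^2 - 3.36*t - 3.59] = 0.440000000000000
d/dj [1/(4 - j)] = (j - 4)^(-2)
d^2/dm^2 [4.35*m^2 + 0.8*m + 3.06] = 8.70000000000000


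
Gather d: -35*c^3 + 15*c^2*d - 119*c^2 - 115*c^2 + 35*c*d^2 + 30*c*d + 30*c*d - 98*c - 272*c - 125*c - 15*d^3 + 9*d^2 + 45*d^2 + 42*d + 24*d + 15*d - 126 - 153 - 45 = -35*c^3 - 234*c^2 - 495*c - 15*d^3 + d^2*(35*c + 54) + d*(15*c^2 + 60*c + 81) - 324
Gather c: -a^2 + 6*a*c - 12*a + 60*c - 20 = -a^2 - 12*a + c*(6*a + 60) - 20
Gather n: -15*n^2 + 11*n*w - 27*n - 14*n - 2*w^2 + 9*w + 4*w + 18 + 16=-15*n^2 + n*(11*w - 41) - 2*w^2 + 13*w + 34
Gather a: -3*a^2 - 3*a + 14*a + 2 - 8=-3*a^2 + 11*a - 6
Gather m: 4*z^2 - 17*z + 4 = 4*z^2 - 17*z + 4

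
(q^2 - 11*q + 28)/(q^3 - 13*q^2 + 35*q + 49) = (q - 4)/(q^2 - 6*q - 7)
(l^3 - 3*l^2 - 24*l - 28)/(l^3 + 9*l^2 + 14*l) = (l^2 - 5*l - 14)/(l*(l + 7))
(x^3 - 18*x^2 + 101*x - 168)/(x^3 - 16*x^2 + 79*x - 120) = (x - 7)/(x - 5)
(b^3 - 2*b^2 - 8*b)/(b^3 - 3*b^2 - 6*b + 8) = b/(b - 1)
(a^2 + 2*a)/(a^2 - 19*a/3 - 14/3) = 3*a*(a + 2)/(3*a^2 - 19*a - 14)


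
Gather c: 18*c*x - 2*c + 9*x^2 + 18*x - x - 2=c*(18*x - 2) + 9*x^2 + 17*x - 2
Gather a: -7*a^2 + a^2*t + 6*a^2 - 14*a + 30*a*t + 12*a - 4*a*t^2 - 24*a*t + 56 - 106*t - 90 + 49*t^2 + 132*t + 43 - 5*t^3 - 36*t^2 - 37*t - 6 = a^2*(t - 1) + a*(-4*t^2 + 6*t - 2) - 5*t^3 + 13*t^2 - 11*t + 3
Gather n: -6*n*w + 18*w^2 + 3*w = -6*n*w + 18*w^2 + 3*w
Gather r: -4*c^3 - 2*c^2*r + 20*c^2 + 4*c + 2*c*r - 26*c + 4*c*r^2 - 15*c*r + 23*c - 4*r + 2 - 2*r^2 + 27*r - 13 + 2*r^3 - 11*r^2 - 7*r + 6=-4*c^3 + 20*c^2 + c + 2*r^3 + r^2*(4*c - 13) + r*(-2*c^2 - 13*c + 16) - 5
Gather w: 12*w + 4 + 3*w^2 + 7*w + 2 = 3*w^2 + 19*w + 6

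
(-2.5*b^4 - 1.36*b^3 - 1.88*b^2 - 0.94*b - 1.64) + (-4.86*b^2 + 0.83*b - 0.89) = -2.5*b^4 - 1.36*b^3 - 6.74*b^2 - 0.11*b - 2.53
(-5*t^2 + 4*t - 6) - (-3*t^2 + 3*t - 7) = -2*t^2 + t + 1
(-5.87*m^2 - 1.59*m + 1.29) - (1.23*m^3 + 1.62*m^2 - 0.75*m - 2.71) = -1.23*m^3 - 7.49*m^2 - 0.84*m + 4.0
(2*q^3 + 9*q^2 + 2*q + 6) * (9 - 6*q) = -12*q^4 - 36*q^3 + 69*q^2 - 18*q + 54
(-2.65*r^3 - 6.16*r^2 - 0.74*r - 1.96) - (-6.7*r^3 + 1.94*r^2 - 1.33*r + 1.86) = 4.05*r^3 - 8.1*r^2 + 0.59*r - 3.82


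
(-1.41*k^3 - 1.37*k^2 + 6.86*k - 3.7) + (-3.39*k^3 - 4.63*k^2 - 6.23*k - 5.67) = -4.8*k^3 - 6.0*k^2 + 0.63*k - 9.37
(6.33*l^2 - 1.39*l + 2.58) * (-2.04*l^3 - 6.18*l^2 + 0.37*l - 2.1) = -12.9132*l^5 - 36.2838*l^4 + 5.6691*l^3 - 29.7517*l^2 + 3.8736*l - 5.418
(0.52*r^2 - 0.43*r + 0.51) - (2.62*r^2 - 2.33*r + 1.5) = -2.1*r^2 + 1.9*r - 0.99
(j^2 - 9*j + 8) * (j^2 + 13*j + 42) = j^4 + 4*j^3 - 67*j^2 - 274*j + 336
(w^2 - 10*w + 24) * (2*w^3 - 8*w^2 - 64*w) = 2*w^5 - 28*w^4 + 64*w^3 + 448*w^2 - 1536*w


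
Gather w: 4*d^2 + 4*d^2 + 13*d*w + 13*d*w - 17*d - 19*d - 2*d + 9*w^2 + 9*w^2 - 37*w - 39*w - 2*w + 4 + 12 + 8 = 8*d^2 - 38*d + 18*w^2 + w*(26*d - 78) + 24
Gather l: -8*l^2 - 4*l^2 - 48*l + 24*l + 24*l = -12*l^2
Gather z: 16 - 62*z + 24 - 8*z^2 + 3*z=-8*z^2 - 59*z + 40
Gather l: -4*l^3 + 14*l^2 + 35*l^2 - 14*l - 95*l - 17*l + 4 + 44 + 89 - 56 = -4*l^3 + 49*l^2 - 126*l + 81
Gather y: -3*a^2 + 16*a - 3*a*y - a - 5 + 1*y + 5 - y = -3*a^2 - 3*a*y + 15*a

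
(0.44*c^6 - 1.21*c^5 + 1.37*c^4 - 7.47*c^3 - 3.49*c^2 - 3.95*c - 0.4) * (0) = 0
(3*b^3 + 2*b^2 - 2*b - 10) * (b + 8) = 3*b^4 + 26*b^3 + 14*b^2 - 26*b - 80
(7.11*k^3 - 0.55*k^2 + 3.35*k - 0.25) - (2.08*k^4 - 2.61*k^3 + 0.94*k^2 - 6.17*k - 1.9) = -2.08*k^4 + 9.72*k^3 - 1.49*k^2 + 9.52*k + 1.65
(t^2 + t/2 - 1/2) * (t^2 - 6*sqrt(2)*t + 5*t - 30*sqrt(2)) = t^4 - 6*sqrt(2)*t^3 + 11*t^3/2 - 33*sqrt(2)*t^2 + 2*t^2 - 12*sqrt(2)*t - 5*t/2 + 15*sqrt(2)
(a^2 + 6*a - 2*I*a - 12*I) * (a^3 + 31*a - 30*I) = a^5 + 6*a^4 - 2*I*a^4 + 31*a^3 - 12*I*a^3 + 186*a^2 - 92*I*a^2 - 60*a - 552*I*a - 360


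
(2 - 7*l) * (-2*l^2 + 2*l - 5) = 14*l^3 - 18*l^2 + 39*l - 10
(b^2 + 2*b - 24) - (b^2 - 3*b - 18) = 5*b - 6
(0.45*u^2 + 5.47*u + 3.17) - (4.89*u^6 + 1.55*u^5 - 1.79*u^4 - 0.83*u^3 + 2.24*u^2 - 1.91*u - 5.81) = -4.89*u^6 - 1.55*u^5 + 1.79*u^4 + 0.83*u^3 - 1.79*u^2 + 7.38*u + 8.98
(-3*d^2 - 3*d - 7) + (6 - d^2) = -4*d^2 - 3*d - 1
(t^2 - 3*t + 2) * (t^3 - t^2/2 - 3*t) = t^5 - 7*t^4/2 + t^3/2 + 8*t^2 - 6*t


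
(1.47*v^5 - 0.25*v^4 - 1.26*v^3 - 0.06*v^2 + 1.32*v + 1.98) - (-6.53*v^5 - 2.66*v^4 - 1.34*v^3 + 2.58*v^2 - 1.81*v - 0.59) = 8.0*v^5 + 2.41*v^4 + 0.0800000000000001*v^3 - 2.64*v^2 + 3.13*v + 2.57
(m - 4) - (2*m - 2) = -m - 2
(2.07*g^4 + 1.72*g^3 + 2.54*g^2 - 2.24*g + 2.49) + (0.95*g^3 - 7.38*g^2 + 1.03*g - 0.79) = 2.07*g^4 + 2.67*g^3 - 4.84*g^2 - 1.21*g + 1.7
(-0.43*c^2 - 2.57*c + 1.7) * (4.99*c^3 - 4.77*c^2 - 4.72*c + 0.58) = -2.1457*c^5 - 10.7732*c^4 + 22.7715*c^3 + 3.772*c^2 - 9.5146*c + 0.986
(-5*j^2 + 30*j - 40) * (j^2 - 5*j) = -5*j^4 + 55*j^3 - 190*j^2 + 200*j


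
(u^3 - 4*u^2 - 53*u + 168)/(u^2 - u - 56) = u - 3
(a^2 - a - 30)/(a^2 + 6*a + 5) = (a - 6)/(a + 1)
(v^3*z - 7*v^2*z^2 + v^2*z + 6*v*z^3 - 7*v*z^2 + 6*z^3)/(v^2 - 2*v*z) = z*(v^3 - 7*v^2*z + v^2 + 6*v*z^2 - 7*v*z + 6*z^2)/(v*(v - 2*z))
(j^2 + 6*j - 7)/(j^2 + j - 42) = (j - 1)/(j - 6)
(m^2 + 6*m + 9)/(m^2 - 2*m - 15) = (m + 3)/(m - 5)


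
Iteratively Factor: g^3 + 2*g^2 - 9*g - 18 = (g - 3)*(g^2 + 5*g + 6) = (g - 3)*(g + 2)*(g + 3)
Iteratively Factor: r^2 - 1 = (r + 1)*(r - 1)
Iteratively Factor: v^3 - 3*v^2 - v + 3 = (v + 1)*(v^2 - 4*v + 3) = (v - 3)*(v + 1)*(v - 1)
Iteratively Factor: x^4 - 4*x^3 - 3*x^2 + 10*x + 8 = (x + 1)*(x^3 - 5*x^2 + 2*x + 8) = (x + 1)^2*(x^2 - 6*x + 8) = (x - 2)*(x + 1)^2*(x - 4)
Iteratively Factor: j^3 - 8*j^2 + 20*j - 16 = (j - 4)*(j^2 - 4*j + 4) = (j - 4)*(j - 2)*(j - 2)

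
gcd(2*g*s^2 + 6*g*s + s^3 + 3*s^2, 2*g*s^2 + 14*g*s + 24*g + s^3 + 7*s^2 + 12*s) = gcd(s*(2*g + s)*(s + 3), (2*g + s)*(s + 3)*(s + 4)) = 2*g*s + 6*g + s^2 + 3*s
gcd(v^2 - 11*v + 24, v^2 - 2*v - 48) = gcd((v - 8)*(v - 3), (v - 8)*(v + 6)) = v - 8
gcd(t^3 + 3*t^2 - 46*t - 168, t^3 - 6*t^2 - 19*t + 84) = t^2 - 3*t - 28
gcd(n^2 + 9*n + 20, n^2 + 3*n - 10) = n + 5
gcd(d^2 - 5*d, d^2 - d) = d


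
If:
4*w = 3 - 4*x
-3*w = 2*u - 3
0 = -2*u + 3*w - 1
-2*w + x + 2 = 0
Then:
No Solution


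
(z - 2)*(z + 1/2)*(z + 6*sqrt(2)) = z^3 - 3*z^2/2 + 6*sqrt(2)*z^2 - 9*sqrt(2)*z - z - 6*sqrt(2)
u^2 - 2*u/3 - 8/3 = (u - 2)*(u + 4/3)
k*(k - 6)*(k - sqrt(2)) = k^3 - 6*k^2 - sqrt(2)*k^2 + 6*sqrt(2)*k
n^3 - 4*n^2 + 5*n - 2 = (n - 2)*(n - 1)^2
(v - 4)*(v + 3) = v^2 - v - 12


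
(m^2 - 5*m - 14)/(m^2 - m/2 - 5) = 2*(m - 7)/(2*m - 5)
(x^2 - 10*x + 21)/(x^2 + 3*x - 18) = (x - 7)/(x + 6)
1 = 1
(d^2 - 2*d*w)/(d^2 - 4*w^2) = d/(d + 2*w)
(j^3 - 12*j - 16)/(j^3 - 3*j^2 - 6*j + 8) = (j + 2)/(j - 1)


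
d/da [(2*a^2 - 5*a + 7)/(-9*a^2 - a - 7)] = (-47*a^2 + 98*a + 42)/(81*a^4 + 18*a^3 + 127*a^2 + 14*a + 49)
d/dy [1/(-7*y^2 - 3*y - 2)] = (14*y + 3)/(7*y^2 + 3*y + 2)^2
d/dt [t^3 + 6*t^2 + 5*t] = 3*t^2 + 12*t + 5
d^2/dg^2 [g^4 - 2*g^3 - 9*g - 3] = 12*g*(g - 1)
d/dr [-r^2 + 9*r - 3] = 9 - 2*r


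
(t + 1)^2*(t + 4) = t^3 + 6*t^2 + 9*t + 4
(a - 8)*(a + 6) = a^2 - 2*a - 48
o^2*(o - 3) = o^3 - 3*o^2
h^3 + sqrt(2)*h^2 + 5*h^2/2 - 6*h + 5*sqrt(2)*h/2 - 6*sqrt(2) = (h - 3/2)*(h + 4)*(h + sqrt(2))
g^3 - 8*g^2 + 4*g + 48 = (g - 6)*(g - 4)*(g + 2)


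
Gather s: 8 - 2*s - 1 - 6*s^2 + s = -6*s^2 - s + 7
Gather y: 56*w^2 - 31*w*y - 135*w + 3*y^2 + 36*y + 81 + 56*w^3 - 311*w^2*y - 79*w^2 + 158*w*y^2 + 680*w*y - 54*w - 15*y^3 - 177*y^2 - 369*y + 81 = 56*w^3 - 23*w^2 - 189*w - 15*y^3 + y^2*(158*w - 174) + y*(-311*w^2 + 649*w - 333) + 162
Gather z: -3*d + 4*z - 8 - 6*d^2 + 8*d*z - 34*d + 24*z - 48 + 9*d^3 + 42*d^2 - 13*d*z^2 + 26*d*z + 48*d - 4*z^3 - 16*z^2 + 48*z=9*d^3 + 36*d^2 + 11*d - 4*z^3 + z^2*(-13*d - 16) + z*(34*d + 76) - 56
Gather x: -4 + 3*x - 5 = 3*x - 9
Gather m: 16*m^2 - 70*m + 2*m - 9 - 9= 16*m^2 - 68*m - 18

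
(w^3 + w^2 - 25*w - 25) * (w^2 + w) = w^5 + 2*w^4 - 24*w^3 - 50*w^2 - 25*w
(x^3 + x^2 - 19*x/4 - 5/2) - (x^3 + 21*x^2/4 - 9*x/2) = -17*x^2/4 - x/4 - 5/2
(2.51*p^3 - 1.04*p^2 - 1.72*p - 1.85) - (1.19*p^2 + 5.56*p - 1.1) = 2.51*p^3 - 2.23*p^2 - 7.28*p - 0.75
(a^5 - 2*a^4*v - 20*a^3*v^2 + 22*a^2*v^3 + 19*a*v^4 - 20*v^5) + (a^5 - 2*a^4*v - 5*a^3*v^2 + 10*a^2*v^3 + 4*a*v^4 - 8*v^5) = 2*a^5 - 4*a^4*v - 25*a^3*v^2 + 32*a^2*v^3 + 23*a*v^4 - 28*v^5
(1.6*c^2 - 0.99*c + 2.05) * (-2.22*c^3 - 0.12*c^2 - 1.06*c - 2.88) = -3.552*c^5 + 2.0058*c^4 - 6.1282*c^3 - 3.8046*c^2 + 0.6782*c - 5.904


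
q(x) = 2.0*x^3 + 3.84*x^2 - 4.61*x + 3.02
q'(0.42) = -0.33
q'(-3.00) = 26.35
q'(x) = 6.0*x^2 + 7.68*x - 4.61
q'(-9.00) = 412.27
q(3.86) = 157.46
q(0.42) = 1.91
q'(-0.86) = -6.78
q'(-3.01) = 26.63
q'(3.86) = 114.43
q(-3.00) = -2.59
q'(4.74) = 166.60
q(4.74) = 280.44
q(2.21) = 33.17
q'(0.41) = -0.45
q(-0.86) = 8.55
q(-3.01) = -2.85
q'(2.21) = 41.67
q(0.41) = 1.91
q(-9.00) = -1102.45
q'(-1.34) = -4.13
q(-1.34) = 11.28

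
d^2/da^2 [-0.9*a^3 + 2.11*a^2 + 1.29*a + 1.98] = 4.22 - 5.4*a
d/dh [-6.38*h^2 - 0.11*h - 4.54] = -12.76*h - 0.11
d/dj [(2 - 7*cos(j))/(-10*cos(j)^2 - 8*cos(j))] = (35*sin(j) - 8*sin(j)/cos(j)^2 - 20*tan(j))/(2*(5*cos(j) + 4)^2)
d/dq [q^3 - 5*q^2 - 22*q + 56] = 3*q^2 - 10*q - 22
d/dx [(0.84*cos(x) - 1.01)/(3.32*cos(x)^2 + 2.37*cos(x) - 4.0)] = (2.7888*cos(x)^2 - 6.7064*cos(x) + 0.9663)*sin(x)/(11.0224*cos(x)^4 + 15.7368*cos(x)^3 - 20.9431*cos(x)^2 - 18.96*cos(x) + 16.0)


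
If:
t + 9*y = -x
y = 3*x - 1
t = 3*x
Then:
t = 27/31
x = 9/31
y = -4/31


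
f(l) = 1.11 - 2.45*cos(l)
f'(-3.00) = -0.35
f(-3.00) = 3.54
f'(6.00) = -0.68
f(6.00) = -1.24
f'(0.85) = 1.84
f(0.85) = -0.51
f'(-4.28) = 2.22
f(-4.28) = 2.14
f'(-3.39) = 0.60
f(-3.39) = 3.48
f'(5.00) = -2.35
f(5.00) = 0.42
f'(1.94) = 2.28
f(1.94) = 1.99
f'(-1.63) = -2.45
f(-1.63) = 1.25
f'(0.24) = 0.58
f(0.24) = -1.27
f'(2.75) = 0.94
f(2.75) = 3.37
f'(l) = 2.45*sin(l)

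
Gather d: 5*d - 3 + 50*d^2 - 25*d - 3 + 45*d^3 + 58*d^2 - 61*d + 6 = 45*d^3 + 108*d^2 - 81*d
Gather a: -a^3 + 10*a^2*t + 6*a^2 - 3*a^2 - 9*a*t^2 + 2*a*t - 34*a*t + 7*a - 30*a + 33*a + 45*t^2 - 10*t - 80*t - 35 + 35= -a^3 + a^2*(10*t + 3) + a*(-9*t^2 - 32*t + 10) + 45*t^2 - 90*t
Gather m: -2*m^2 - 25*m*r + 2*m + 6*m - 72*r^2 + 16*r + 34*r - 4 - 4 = -2*m^2 + m*(8 - 25*r) - 72*r^2 + 50*r - 8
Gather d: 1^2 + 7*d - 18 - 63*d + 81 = 64 - 56*d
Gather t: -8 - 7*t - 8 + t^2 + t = t^2 - 6*t - 16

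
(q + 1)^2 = q^2 + 2*q + 1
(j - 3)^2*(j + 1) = j^3 - 5*j^2 + 3*j + 9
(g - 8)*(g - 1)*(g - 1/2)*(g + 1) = g^4 - 17*g^3/2 + 3*g^2 + 17*g/2 - 4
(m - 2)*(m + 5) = m^2 + 3*m - 10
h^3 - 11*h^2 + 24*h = h*(h - 8)*(h - 3)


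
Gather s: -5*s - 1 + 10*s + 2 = 5*s + 1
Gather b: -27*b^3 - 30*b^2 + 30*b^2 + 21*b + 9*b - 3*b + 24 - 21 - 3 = -27*b^3 + 27*b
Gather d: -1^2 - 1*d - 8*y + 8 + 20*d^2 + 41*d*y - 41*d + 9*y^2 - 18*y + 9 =20*d^2 + d*(41*y - 42) + 9*y^2 - 26*y + 16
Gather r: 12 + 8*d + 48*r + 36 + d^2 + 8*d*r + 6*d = d^2 + 14*d + r*(8*d + 48) + 48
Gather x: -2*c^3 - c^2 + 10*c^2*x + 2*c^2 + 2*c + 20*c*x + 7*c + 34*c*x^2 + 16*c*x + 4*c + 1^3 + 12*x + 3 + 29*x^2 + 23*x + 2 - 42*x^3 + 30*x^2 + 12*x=-2*c^3 + c^2 + 13*c - 42*x^3 + x^2*(34*c + 59) + x*(10*c^2 + 36*c + 47) + 6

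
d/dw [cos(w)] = -sin(w)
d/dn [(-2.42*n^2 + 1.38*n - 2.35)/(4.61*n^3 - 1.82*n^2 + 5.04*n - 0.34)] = (11.1562*n^4 - 12.7236*n^3 + 22.8153*n^2 - 6.9084*n + 11.3748)/(21.2521*n^6 - 16.7804*n^5 + 49.7812*n^4 - 21.4804*n^3 + 26.6392*n^2 - 3.4272*n + 0.1156)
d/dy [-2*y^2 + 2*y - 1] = 2 - 4*y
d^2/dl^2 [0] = 0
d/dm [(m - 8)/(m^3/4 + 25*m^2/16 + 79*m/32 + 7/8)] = 64*(-8*m^3 + 71*m^2 + 400*m + 330)/(64*m^6 + 800*m^5 + 3764*m^4 + 8348*m^3 + 9041*m^2 + 4424*m + 784)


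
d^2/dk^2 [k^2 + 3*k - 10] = 2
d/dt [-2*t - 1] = -2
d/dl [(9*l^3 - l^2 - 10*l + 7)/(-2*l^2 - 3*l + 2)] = (-18*l^4 - 54*l^3 + 37*l^2 + 24*l + 1)/(4*l^4 + 12*l^3 + l^2 - 12*l + 4)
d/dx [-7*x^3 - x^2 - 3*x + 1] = -21*x^2 - 2*x - 3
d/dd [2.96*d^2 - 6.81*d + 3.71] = 5.92*d - 6.81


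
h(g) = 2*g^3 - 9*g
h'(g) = 6*g^2 - 9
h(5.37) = 261.38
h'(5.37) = 164.02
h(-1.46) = 6.92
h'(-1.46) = 3.79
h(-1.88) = 3.63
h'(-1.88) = 12.21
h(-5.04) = -210.69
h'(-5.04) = 143.41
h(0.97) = -6.90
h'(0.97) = -3.35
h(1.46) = -6.92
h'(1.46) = 3.79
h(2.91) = 23.09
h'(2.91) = 41.81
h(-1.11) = 7.25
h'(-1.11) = -1.61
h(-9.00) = -1377.00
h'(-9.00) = 477.00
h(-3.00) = -27.00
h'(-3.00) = 45.00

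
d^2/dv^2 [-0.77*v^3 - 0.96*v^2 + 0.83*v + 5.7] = -4.62*v - 1.92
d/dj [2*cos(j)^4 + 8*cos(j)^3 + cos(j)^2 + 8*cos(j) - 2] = -2*(4*cos(j) + 6*cos(2*j) + cos(3*j) + 10)*sin(j)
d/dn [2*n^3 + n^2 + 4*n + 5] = 6*n^2 + 2*n + 4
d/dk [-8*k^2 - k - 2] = -16*k - 1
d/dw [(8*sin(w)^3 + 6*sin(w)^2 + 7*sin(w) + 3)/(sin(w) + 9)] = 2*(8*sin(w)^3 + 111*sin(w)^2 + 54*sin(w) + 30)*cos(w)/(sin(w) + 9)^2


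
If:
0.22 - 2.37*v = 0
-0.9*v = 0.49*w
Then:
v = 0.09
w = -0.17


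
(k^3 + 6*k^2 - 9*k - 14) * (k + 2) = k^4 + 8*k^3 + 3*k^2 - 32*k - 28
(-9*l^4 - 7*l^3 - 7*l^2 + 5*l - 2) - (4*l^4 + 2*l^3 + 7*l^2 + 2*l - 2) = -13*l^4 - 9*l^3 - 14*l^2 + 3*l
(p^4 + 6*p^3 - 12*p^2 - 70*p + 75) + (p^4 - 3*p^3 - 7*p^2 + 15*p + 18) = 2*p^4 + 3*p^3 - 19*p^2 - 55*p + 93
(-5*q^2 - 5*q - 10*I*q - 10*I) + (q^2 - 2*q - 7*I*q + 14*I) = -4*q^2 - 7*q - 17*I*q + 4*I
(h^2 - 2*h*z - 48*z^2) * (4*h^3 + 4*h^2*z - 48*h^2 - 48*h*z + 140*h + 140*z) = 4*h^5 - 4*h^4*z - 48*h^4 - 200*h^3*z^2 + 48*h^3*z + 140*h^3 - 192*h^2*z^3 + 2400*h^2*z^2 - 140*h^2*z + 2304*h*z^3 - 7000*h*z^2 - 6720*z^3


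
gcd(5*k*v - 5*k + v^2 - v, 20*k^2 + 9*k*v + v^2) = 5*k + v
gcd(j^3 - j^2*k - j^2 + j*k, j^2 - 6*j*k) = j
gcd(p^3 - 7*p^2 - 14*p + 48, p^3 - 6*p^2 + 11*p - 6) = p - 2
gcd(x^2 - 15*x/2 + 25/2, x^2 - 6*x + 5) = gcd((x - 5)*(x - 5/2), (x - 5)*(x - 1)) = x - 5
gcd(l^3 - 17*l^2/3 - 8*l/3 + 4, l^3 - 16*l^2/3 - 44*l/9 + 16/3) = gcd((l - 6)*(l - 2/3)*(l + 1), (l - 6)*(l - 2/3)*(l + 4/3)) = l^2 - 20*l/3 + 4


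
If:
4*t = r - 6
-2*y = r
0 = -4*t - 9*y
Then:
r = -12/7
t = -27/14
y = 6/7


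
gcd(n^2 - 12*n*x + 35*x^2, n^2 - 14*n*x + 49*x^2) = -n + 7*x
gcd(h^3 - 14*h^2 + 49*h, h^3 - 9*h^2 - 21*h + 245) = h^2 - 14*h + 49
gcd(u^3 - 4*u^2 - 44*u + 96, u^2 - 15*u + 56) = u - 8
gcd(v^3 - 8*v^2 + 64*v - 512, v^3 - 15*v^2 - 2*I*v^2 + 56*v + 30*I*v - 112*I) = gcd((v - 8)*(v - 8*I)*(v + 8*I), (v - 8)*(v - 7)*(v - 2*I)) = v - 8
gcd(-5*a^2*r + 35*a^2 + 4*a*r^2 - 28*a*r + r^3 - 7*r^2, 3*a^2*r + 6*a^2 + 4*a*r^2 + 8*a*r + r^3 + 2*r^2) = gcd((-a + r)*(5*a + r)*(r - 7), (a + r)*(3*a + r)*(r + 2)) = 1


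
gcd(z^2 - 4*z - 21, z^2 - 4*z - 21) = z^2 - 4*z - 21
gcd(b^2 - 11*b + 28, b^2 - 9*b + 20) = b - 4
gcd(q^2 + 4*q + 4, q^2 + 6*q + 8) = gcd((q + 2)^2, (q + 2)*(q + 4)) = q + 2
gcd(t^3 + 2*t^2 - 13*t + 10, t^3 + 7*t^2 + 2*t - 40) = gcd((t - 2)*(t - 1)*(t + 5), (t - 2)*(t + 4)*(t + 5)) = t^2 + 3*t - 10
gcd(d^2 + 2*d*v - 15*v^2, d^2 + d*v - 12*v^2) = -d + 3*v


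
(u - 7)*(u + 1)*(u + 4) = u^3 - 2*u^2 - 31*u - 28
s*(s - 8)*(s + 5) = s^3 - 3*s^2 - 40*s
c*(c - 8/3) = c^2 - 8*c/3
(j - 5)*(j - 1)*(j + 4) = j^3 - 2*j^2 - 19*j + 20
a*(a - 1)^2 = a^3 - 2*a^2 + a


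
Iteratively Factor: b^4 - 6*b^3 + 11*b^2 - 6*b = (b - 1)*(b^3 - 5*b^2 + 6*b) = (b - 2)*(b - 1)*(b^2 - 3*b) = (b - 3)*(b - 2)*(b - 1)*(b)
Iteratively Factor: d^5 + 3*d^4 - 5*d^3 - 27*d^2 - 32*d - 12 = (d + 1)*(d^4 + 2*d^3 - 7*d^2 - 20*d - 12) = (d + 1)*(d + 2)*(d^3 - 7*d - 6) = (d + 1)*(d + 2)^2*(d^2 - 2*d - 3) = (d + 1)^2*(d + 2)^2*(d - 3)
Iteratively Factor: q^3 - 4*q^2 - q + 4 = (q + 1)*(q^2 - 5*q + 4) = (q - 4)*(q + 1)*(q - 1)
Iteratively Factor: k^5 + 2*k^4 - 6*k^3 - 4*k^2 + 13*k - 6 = (k + 2)*(k^4 - 6*k^2 + 8*k - 3) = (k - 1)*(k + 2)*(k^3 + k^2 - 5*k + 3) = (k - 1)*(k + 2)*(k + 3)*(k^2 - 2*k + 1) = (k - 1)^2*(k + 2)*(k + 3)*(k - 1)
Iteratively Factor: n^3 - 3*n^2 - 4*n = (n + 1)*(n^2 - 4*n) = n*(n + 1)*(n - 4)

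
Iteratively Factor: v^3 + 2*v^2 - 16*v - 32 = (v - 4)*(v^2 + 6*v + 8) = (v - 4)*(v + 4)*(v + 2)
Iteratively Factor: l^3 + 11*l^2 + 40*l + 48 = (l + 3)*(l^2 + 8*l + 16) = (l + 3)*(l + 4)*(l + 4)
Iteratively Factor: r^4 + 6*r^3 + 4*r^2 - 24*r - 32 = (r - 2)*(r^3 + 8*r^2 + 20*r + 16) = (r - 2)*(r + 4)*(r^2 + 4*r + 4) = (r - 2)*(r + 2)*(r + 4)*(r + 2)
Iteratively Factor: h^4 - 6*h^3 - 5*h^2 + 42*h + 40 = (h - 5)*(h^3 - h^2 - 10*h - 8) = (h - 5)*(h + 2)*(h^2 - 3*h - 4) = (h - 5)*(h + 1)*(h + 2)*(h - 4)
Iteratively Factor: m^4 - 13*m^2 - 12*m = (m)*(m^3 - 13*m - 12) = m*(m + 1)*(m^2 - m - 12) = m*(m - 4)*(m + 1)*(m + 3)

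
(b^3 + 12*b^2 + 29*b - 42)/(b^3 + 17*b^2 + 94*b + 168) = (b - 1)/(b + 4)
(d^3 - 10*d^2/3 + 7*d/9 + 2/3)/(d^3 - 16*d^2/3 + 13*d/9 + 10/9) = (d - 3)/(d - 5)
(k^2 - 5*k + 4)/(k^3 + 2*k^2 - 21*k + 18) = (k - 4)/(k^2 + 3*k - 18)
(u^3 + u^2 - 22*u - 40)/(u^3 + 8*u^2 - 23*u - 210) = (u^2 + 6*u + 8)/(u^2 + 13*u + 42)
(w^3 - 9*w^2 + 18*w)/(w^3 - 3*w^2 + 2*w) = (w^2 - 9*w + 18)/(w^2 - 3*w + 2)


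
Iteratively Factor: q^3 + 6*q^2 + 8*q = (q + 4)*(q^2 + 2*q) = q*(q + 4)*(q + 2)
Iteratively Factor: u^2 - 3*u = (u)*(u - 3)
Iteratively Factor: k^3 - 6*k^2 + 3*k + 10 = (k - 2)*(k^2 - 4*k - 5) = (k - 5)*(k - 2)*(k + 1)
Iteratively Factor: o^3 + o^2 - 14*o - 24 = (o - 4)*(o^2 + 5*o + 6) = (o - 4)*(o + 2)*(o + 3)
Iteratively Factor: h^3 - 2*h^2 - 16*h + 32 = (h + 4)*(h^2 - 6*h + 8) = (h - 2)*(h + 4)*(h - 4)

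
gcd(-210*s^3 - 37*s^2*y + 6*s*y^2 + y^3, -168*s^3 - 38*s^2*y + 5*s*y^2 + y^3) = -42*s^2 + s*y + y^2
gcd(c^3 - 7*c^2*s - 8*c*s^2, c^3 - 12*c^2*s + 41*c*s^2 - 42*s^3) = 1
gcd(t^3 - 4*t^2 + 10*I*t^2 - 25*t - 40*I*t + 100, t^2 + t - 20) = t - 4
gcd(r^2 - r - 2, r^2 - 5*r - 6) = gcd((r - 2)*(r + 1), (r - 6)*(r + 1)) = r + 1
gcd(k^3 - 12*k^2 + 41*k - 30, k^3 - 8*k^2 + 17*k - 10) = k^2 - 6*k + 5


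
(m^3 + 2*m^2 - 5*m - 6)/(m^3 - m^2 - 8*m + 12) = (m + 1)/(m - 2)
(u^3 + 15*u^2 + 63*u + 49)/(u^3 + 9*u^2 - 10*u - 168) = (u^2 + 8*u + 7)/(u^2 + 2*u - 24)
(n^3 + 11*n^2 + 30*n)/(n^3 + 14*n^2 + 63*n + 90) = n/(n + 3)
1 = 1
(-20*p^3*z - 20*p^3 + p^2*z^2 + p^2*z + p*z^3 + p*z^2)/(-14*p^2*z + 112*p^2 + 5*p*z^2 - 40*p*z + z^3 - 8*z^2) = p*(20*p^2*z + 20*p^2 - p*z^2 - p*z - z^3 - z^2)/(14*p^2*z - 112*p^2 - 5*p*z^2 + 40*p*z - z^3 + 8*z^2)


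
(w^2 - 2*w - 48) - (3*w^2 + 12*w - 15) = -2*w^2 - 14*w - 33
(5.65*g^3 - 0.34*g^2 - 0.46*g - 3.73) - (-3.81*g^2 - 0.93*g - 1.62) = 5.65*g^3 + 3.47*g^2 + 0.47*g - 2.11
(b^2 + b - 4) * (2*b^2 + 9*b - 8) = 2*b^4 + 11*b^3 - 7*b^2 - 44*b + 32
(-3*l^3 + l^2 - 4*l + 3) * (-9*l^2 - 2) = 27*l^5 - 9*l^4 + 42*l^3 - 29*l^2 + 8*l - 6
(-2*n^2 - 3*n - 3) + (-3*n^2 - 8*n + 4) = -5*n^2 - 11*n + 1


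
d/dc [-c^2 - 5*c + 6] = -2*c - 5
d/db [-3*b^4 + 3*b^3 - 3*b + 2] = -12*b^3 + 9*b^2 - 3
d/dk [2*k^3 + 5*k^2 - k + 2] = 6*k^2 + 10*k - 1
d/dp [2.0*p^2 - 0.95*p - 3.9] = 4.0*p - 0.95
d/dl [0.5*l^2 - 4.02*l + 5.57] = 1.0*l - 4.02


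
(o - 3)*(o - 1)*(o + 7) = o^3 + 3*o^2 - 25*o + 21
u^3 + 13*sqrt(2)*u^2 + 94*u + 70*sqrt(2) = (u + sqrt(2))*(u + 5*sqrt(2))*(u + 7*sqrt(2))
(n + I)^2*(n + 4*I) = n^3 + 6*I*n^2 - 9*n - 4*I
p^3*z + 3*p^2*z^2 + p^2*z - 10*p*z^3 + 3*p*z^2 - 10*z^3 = (p - 2*z)*(p + 5*z)*(p*z + z)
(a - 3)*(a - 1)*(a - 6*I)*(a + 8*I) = a^4 - 4*a^3 + 2*I*a^3 + 51*a^2 - 8*I*a^2 - 192*a + 6*I*a + 144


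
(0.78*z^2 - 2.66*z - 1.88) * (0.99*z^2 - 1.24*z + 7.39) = 0.7722*z^4 - 3.6006*z^3 + 7.2014*z^2 - 17.3262*z - 13.8932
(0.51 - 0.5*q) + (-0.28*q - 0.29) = 0.22 - 0.78*q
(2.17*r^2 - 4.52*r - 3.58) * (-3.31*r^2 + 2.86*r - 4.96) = -7.1827*r^4 + 21.1674*r^3 - 11.8406*r^2 + 12.1804*r + 17.7568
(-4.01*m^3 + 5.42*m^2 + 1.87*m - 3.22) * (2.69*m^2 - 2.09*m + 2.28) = -10.7869*m^5 + 22.9607*m^4 - 15.4403*m^3 - 0.212500000000002*m^2 + 10.9934*m - 7.3416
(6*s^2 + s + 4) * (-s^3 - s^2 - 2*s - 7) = -6*s^5 - 7*s^4 - 17*s^3 - 48*s^2 - 15*s - 28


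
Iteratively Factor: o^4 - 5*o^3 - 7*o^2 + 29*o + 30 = (o - 5)*(o^3 - 7*o - 6) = (o - 5)*(o + 1)*(o^2 - o - 6) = (o - 5)*(o - 3)*(o + 1)*(o + 2)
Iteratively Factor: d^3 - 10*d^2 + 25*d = (d - 5)*(d^2 - 5*d) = d*(d - 5)*(d - 5)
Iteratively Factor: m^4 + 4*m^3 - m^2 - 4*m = (m + 4)*(m^3 - m) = m*(m + 4)*(m^2 - 1) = m*(m + 1)*(m + 4)*(m - 1)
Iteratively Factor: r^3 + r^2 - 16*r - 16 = (r + 1)*(r^2 - 16) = (r + 1)*(r + 4)*(r - 4)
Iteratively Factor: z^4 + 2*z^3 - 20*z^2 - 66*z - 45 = (z + 3)*(z^3 - z^2 - 17*z - 15) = (z + 3)^2*(z^2 - 4*z - 5) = (z + 1)*(z + 3)^2*(z - 5)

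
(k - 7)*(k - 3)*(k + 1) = k^3 - 9*k^2 + 11*k + 21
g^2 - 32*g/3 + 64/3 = (g - 8)*(g - 8/3)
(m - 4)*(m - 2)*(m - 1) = m^3 - 7*m^2 + 14*m - 8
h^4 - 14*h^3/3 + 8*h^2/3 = h^2*(h - 4)*(h - 2/3)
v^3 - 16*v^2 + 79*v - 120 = (v - 8)*(v - 5)*(v - 3)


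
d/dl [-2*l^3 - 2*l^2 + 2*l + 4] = -6*l^2 - 4*l + 2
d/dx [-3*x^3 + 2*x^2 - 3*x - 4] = -9*x^2 + 4*x - 3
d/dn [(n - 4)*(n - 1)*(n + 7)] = 3*n^2 + 4*n - 31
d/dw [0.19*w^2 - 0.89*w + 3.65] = 0.38*w - 0.89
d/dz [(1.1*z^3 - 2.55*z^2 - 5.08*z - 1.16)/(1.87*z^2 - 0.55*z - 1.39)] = (2.057*z^4 - 1.21*z^3 + 6.3151*z^2 + 11.4274*z + 6.4232)/(3.4969*z^4 - 2.057*z^3 - 4.8961*z^2 + 1.529*z + 1.9321)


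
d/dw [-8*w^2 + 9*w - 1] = 9 - 16*w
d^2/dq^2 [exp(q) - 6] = exp(q)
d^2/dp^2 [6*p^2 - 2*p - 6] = 12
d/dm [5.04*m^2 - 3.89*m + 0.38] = 10.08*m - 3.89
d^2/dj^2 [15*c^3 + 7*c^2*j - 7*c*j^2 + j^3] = -14*c + 6*j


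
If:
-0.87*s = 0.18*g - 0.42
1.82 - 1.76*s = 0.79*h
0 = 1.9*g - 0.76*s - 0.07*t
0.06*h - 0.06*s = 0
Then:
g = -1.12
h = 0.71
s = 0.71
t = -38.05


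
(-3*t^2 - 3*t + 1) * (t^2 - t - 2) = -3*t^4 + 10*t^2 + 5*t - 2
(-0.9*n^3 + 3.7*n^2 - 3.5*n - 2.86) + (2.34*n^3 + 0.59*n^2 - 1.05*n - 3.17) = 1.44*n^3 + 4.29*n^2 - 4.55*n - 6.03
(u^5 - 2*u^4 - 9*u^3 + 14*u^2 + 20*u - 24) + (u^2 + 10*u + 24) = u^5 - 2*u^4 - 9*u^3 + 15*u^2 + 30*u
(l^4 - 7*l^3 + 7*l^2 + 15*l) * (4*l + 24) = 4*l^5 - 4*l^4 - 140*l^3 + 228*l^2 + 360*l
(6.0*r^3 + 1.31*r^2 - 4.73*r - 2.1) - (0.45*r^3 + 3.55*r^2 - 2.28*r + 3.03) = 5.55*r^3 - 2.24*r^2 - 2.45*r - 5.13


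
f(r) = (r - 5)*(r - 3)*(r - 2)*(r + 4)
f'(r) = (r - 5)*(r - 3)*(r - 2) + (r - 5)*(r - 3)*(r + 4) + (r - 5)*(r - 2)*(r + 4) + (r - 3)*(r - 2)*(r + 4)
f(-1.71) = -268.51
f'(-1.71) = 52.15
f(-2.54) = -276.88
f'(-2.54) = -41.96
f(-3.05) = -233.65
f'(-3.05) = -132.04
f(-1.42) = -250.38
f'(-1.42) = 71.81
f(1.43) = -17.35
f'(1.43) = 43.15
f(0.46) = -79.20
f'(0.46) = 82.30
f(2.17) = 2.46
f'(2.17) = 11.05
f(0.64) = -64.93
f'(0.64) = 76.16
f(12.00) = 10080.00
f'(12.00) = 4198.00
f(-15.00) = 67320.00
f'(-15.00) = -17186.00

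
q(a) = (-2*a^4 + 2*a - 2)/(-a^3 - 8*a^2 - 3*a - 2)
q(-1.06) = 1.00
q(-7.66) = -6699.99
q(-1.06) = 1.00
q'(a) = (2 - 8*a^3)/(-a^3 - 8*a^2 - 3*a - 2) + (3*a^2 + 16*a + 3)*(-2*a^4 + 2*a - 2)/(-a^3 - 8*a^2 - 3*a - 2)^2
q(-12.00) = -68.03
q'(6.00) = 1.35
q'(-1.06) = -0.14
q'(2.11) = 0.71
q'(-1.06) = -0.14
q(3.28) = 1.70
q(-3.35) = 5.90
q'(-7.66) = -363710.34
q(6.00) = 4.93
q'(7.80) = 1.49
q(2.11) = 0.70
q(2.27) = 0.82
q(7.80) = 7.49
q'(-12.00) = -4.43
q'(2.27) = 0.76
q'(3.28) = 0.98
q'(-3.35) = -4.59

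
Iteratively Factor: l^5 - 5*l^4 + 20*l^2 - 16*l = (l)*(l^4 - 5*l^3 + 20*l - 16) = l*(l + 2)*(l^3 - 7*l^2 + 14*l - 8) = l*(l - 2)*(l + 2)*(l^2 - 5*l + 4) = l*(l - 2)*(l - 1)*(l + 2)*(l - 4)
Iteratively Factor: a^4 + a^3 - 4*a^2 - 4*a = (a + 2)*(a^3 - a^2 - 2*a) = (a - 2)*(a + 2)*(a^2 + a) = (a - 2)*(a + 1)*(a + 2)*(a)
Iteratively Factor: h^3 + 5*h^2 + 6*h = (h)*(h^2 + 5*h + 6) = h*(h + 2)*(h + 3)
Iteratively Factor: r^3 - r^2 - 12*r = (r + 3)*(r^2 - 4*r) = r*(r + 3)*(r - 4)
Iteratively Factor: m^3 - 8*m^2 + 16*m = (m - 4)*(m^2 - 4*m) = m*(m - 4)*(m - 4)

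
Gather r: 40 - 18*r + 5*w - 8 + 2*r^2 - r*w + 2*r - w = 2*r^2 + r*(-w - 16) + 4*w + 32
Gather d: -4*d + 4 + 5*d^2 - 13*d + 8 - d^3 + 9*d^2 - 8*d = -d^3 + 14*d^2 - 25*d + 12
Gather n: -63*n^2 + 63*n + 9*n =-63*n^2 + 72*n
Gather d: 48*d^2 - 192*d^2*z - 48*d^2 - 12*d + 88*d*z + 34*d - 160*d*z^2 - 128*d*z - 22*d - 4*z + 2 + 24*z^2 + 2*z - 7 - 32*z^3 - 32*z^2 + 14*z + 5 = -192*d^2*z + d*(-160*z^2 - 40*z) - 32*z^3 - 8*z^2 + 12*z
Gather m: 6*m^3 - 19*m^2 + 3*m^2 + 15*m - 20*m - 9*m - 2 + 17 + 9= 6*m^3 - 16*m^2 - 14*m + 24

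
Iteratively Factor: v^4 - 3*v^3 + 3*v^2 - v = (v - 1)*(v^3 - 2*v^2 + v) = v*(v - 1)*(v^2 - 2*v + 1) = v*(v - 1)^2*(v - 1)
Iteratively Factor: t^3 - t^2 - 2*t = (t)*(t^2 - t - 2) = t*(t - 2)*(t + 1)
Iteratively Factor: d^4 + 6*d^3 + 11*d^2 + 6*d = (d + 2)*(d^3 + 4*d^2 + 3*d) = (d + 1)*(d + 2)*(d^2 + 3*d) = (d + 1)*(d + 2)*(d + 3)*(d)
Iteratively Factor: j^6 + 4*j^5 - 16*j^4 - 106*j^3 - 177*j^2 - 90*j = (j + 2)*(j^5 + 2*j^4 - 20*j^3 - 66*j^2 - 45*j) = (j + 1)*(j + 2)*(j^4 + j^3 - 21*j^2 - 45*j) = (j + 1)*(j + 2)*(j + 3)*(j^3 - 2*j^2 - 15*j) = j*(j + 1)*(j + 2)*(j + 3)*(j^2 - 2*j - 15) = j*(j + 1)*(j + 2)*(j + 3)^2*(j - 5)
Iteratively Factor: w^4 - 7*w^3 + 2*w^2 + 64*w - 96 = (w - 4)*(w^3 - 3*w^2 - 10*w + 24) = (w - 4)*(w - 2)*(w^2 - w - 12) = (w - 4)^2*(w - 2)*(w + 3)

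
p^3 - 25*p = p*(p - 5)*(p + 5)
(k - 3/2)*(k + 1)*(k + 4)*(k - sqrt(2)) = k^4 - sqrt(2)*k^3 + 7*k^3/2 - 7*sqrt(2)*k^2/2 - 7*k^2/2 - 6*k + 7*sqrt(2)*k/2 + 6*sqrt(2)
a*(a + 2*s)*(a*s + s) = a^3*s + 2*a^2*s^2 + a^2*s + 2*a*s^2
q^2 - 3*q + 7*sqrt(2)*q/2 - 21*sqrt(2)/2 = (q - 3)*(q + 7*sqrt(2)/2)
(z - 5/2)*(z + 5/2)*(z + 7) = z^3 + 7*z^2 - 25*z/4 - 175/4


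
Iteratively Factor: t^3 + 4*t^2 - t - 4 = (t - 1)*(t^2 + 5*t + 4) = (t - 1)*(t + 4)*(t + 1)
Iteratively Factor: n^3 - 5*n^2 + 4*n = (n - 1)*(n^2 - 4*n) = n*(n - 1)*(n - 4)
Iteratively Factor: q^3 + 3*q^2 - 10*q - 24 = (q + 4)*(q^2 - q - 6) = (q + 2)*(q + 4)*(q - 3)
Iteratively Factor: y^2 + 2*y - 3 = (y + 3)*(y - 1)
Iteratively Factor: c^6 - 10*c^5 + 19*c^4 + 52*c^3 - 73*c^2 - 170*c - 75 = (c + 1)*(c^5 - 11*c^4 + 30*c^3 + 22*c^2 - 95*c - 75) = (c - 5)*(c + 1)*(c^4 - 6*c^3 + 22*c + 15) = (c - 5)*(c + 1)^2*(c^3 - 7*c^2 + 7*c + 15) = (c - 5)*(c - 3)*(c + 1)^2*(c^2 - 4*c - 5) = (c - 5)^2*(c - 3)*(c + 1)^2*(c + 1)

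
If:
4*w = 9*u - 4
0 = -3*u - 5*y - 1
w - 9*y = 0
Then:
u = -16/153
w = -21/17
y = -7/51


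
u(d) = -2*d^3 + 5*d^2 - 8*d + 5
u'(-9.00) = -584.00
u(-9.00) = 1940.00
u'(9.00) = -404.00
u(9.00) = -1120.00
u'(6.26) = -180.53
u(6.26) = -339.77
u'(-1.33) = -31.91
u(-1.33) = 29.19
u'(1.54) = -6.83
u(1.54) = -2.77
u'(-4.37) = -166.28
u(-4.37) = 302.35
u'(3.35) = -41.84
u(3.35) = -40.88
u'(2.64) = -23.42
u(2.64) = -18.07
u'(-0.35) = -12.24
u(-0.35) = 8.50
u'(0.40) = -4.96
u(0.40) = 2.47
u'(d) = -6*d^2 + 10*d - 8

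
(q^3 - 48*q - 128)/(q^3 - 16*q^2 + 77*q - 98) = (q^3 - 48*q - 128)/(q^3 - 16*q^2 + 77*q - 98)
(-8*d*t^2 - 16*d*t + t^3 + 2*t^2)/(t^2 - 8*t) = (-8*d*t - 16*d + t^2 + 2*t)/(t - 8)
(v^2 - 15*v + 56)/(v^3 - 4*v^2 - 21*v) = (v - 8)/(v*(v + 3))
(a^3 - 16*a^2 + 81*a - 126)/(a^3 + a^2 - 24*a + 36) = (a^2 - 13*a + 42)/(a^2 + 4*a - 12)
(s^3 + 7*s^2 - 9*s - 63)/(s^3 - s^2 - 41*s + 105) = (s + 3)/(s - 5)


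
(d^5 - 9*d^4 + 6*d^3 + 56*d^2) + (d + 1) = d^5 - 9*d^4 + 6*d^3 + 56*d^2 + d + 1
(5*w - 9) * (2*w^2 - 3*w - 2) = 10*w^3 - 33*w^2 + 17*w + 18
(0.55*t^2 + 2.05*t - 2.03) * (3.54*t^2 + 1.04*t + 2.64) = 1.947*t^4 + 7.829*t^3 - 3.6022*t^2 + 3.3008*t - 5.3592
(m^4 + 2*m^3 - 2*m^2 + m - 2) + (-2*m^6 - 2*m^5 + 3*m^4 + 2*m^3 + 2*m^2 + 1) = -2*m^6 - 2*m^5 + 4*m^4 + 4*m^3 + m - 1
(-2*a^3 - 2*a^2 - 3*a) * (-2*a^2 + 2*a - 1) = 4*a^5 + 4*a^3 - 4*a^2 + 3*a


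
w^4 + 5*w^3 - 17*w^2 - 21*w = w*(w - 3)*(w + 1)*(w + 7)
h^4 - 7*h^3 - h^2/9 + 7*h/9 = h*(h - 7)*(h - 1/3)*(h + 1/3)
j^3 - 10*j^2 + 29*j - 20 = (j - 5)*(j - 4)*(j - 1)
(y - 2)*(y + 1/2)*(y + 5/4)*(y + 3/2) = y^4 + 5*y^3/4 - 13*y^2/4 - 89*y/16 - 15/8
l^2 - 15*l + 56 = (l - 8)*(l - 7)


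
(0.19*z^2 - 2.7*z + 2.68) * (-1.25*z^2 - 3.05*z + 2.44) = -0.2375*z^4 + 2.7955*z^3 + 5.3486*z^2 - 14.762*z + 6.5392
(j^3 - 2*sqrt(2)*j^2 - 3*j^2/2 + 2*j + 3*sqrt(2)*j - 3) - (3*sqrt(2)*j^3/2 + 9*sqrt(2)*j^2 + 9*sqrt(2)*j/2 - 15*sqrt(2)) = -3*sqrt(2)*j^3/2 + j^3 - 11*sqrt(2)*j^2 - 3*j^2/2 - 3*sqrt(2)*j/2 + 2*j - 3 + 15*sqrt(2)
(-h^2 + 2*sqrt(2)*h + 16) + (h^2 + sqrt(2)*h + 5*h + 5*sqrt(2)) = 3*sqrt(2)*h + 5*h + 5*sqrt(2) + 16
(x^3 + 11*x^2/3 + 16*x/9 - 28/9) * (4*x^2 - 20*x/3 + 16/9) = 4*x^5 + 8*x^4 - 140*x^3/9 - 160*x^2/9 + 1936*x/81 - 448/81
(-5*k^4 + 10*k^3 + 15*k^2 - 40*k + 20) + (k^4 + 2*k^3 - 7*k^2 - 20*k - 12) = -4*k^4 + 12*k^3 + 8*k^2 - 60*k + 8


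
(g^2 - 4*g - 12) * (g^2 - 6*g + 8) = g^4 - 10*g^3 + 20*g^2 + 40*g - 96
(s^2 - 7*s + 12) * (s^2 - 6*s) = s^4 - 13*s^3 + 54*s^2 - 72*s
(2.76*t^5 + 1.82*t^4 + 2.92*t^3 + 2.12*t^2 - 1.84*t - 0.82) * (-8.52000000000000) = -23.5152*t^5 - 15.5064*t^4 - 24.8784*t^3 - 18.0624*t^2 + 15.6768*t + 6.9864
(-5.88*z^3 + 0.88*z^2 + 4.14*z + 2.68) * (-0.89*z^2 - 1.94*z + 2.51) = 5.2332*z^5 + 10.624*z^4 - 20.1506*z^3 - 8.208*z^2 + 5.1922*z + 6.7268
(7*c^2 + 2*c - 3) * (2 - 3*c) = -21*c^3 + 8*c^2 + 13*c - 6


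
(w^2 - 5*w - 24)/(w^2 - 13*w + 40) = (w + 3)/(w - 5)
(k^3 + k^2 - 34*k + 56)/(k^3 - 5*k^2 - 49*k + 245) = (k^2 - 6*k + 8)/(k^2 - 12*k + 35)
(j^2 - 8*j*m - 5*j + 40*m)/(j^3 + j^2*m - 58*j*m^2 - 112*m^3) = (j - 5)/(j^2 + 9*j*m + 14*m^2)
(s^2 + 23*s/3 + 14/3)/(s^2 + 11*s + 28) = (s + 2/3)/(s + 4)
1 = 1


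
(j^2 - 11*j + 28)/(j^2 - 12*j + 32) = (j - 7)/(j - 8)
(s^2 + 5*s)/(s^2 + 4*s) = (s + 5)/(s + 4)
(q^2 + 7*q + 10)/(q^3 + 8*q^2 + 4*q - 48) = (q^2 + 7*q + 10)/(q^3 + 8*q^2 + 4*q - 48)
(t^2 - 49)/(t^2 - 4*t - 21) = (t + 7)/(t + 3)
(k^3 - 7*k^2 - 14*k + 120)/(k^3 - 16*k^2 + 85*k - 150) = (k + 4)/(k - 5)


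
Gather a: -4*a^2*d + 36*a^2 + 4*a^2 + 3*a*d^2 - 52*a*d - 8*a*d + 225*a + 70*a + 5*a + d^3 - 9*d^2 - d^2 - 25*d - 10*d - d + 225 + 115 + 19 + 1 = a^2*(40 - 4*d) + a*(3*d^2 - 60*d + 300) + d^3 - 10*d^2 - 36*d + 360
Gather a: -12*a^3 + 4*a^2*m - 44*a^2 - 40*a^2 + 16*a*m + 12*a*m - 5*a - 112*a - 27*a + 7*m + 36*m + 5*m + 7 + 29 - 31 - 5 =-12*a^3 + a^2*(4*m - 84) + a*(28*m - 144) + 48*m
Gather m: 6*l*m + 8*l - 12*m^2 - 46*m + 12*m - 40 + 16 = 8*l - 12*m^2 + m*(6*l - 34) - 24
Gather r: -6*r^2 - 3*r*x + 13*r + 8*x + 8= -6*r^2 + r*(13 - 3*x) + 8*x + 8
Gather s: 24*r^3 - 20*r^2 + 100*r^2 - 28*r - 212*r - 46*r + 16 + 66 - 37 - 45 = 24*r^3 + 80*r^2 - 286*r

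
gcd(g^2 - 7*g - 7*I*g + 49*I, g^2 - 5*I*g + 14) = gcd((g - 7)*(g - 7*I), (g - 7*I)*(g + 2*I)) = g - 7*I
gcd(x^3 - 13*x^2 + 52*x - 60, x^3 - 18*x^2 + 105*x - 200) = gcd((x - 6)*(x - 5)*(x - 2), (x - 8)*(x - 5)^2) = x - 5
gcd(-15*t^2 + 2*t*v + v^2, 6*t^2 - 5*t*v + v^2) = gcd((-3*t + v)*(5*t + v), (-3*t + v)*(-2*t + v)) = 3*t - v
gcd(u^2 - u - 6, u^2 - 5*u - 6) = 1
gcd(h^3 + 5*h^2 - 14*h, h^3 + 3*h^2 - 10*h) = h^2 - 2*h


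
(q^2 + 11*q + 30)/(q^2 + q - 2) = (q^2 + 11*q + 30)/(q^2 + q - 2)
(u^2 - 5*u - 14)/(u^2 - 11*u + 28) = (u + 2)/(u - 4)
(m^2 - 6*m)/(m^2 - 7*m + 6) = m/(m - 1)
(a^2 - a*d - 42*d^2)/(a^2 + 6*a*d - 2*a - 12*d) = (a - 7*d)/(a - 2)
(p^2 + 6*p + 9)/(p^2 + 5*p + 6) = (p + 3)/(p + 2)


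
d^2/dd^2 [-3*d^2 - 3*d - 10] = -6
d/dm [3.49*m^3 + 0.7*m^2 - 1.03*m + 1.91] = 10.47*m^2 + 1.4*m - 1.03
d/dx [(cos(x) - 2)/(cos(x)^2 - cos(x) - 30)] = (cos(x)^2 - 4*cos(x) + 32)*sin(x)/(sin(x)^2 + cos(x) + 29)^2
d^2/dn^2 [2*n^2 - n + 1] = 4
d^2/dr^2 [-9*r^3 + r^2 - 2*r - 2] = 2 - 54*r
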